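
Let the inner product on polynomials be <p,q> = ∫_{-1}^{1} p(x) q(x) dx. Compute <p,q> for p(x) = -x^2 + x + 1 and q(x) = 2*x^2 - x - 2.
<p,q> = -14/5

Expand the product: p(x)·q(x) = -2*x^4 + 3*x^3 + 3*x^2 - 3*x - 2.
∫_{-1}^{1} of each monomial x^k gives [2/(k+1) if k even, 0 if k odd]. Integrating term-by-term (or equivalently evaluating the antiderivative F(x) = -2*x^5/5 + 3*x^4/4 + x^3 - 3*x^2/2 - 2*x at the endpoints):
  F(1) − F(−1) = -43/20 − (13/20) = -14/5.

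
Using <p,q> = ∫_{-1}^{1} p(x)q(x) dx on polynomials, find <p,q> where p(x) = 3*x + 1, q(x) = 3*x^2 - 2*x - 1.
<p,q> = -4

Expand the product: p(x)·q(x) = 9*x^3 - 3*x^2 - 5*x - 1.
∫_{-1}^{1} of each monomial x^k gives [2/(k+1) if k even, 0 if k odd]. Integrating term-by-term (or equivalently evaluating the antiderivative F(x) = 9*x^4/4 - x^3 - 5*x^2/2 - x at the endpoints):
  F(1) − F(−1) = -9/4 − (7/4) = -4.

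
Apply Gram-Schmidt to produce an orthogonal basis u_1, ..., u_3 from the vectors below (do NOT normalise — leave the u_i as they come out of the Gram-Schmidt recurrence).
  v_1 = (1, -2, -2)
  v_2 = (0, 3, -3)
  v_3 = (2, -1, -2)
Orthogonal basis:
  u_1 = (1, -2, -2)
  u_2 = (0, 3, -3)
  u_3 = (10/9, 5/18, 5/18)

Apply the Gram-Schmidt recurrence
  u_1 = v_1
  u_i = v_i − Σ_{j<i} ((v_i · u_j) / (u_j · u_j)) · u_j.

Step by step this gives:
  u_1 = (1, -2, -2)
  u_2 = (0, 3, -3)
  u_3 = (10/9, 5/18, 5/18)

Orthogonality check:
  u_2 · u_1 = 0 (should be 0)
  u_3 · u_1 = 0 (should be 0)
  u_3 · u_2 = 0 (should be 0)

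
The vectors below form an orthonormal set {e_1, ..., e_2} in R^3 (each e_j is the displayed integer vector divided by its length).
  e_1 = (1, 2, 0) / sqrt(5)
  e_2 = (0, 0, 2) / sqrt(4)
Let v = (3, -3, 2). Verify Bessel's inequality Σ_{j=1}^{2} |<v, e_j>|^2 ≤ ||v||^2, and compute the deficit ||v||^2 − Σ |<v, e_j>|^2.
Σ |<v, e_j>|^2 = 29/5; ||v||^2 = 22; deficit = 81/5

Write each e_j = u_j / sqrt(<u_j, u_j>) where u_j is the displayed integer vector. Then <v, e_j> = <v, u_j> / sqrt(<u_j, u_j>), so |<v, e_j>|^2 = <v, u_j>^2 / <u_j, u_j>.
Coefficients: <v, e_1> = -3/sqrt(5), <v, e_2> = 4/sqrt(4).
Square and sum: Σ |<v, e_j>|^2 = 29/5.
Compute ||v||^2 = v·v = 22.
Deficit = 22 − 29/5 = 81/5 ≥ 0, confirming Bessel's inequality. (The deficit equals ||v − Σ <v,e_j> e_j||^2, the squared distance from v to span{e_j}.)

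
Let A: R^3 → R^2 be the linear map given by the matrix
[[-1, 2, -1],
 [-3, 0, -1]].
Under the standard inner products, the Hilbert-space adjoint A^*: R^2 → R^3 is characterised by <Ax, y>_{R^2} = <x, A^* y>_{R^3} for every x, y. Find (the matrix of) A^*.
A^* = A^T =
[[-1, -3],
 [2, 0],
 [-1, -1]]

For real matrices with standard dot products, the defining identity <Ax, y> = <x, A^* y> gives (Ax)^T y = x^T (A^*) y, i.e. x^T A^T y = x^T (A^*) y. Since this holds for all x, y, we must have A^* = A^T. Therefore
A^* =
[[-1, -3],
 [2, 0],
 [-1, -1]].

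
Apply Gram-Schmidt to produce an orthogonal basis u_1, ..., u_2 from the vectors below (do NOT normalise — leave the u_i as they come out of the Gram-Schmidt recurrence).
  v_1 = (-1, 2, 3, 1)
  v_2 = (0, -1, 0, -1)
Orthogonal basis:
  u_1 = (-1, 2, 3, 1)
  u_2 = (-1/5, -3/5, 3/5, -4/5)

Apply the Gram-Schmidt recurrence
  u_1 = v_1
  u_i = v_i − Σ_{j<i} ((v_i · u_j) / (u_j · u_j)) · u_j.

Step by step this gives:
  u_1 = (-1, 2, 3, 1)
  u_2 = (-1/5, -3/5, 3/5, -4/5)

Orthogonality check:
  u_2 · u_1 = 0 (should be 0)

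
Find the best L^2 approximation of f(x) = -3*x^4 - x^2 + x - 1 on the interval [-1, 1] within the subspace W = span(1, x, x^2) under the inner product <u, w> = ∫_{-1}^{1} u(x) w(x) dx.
g(x) = -25*x^2/7 + x - 26/35

The best approximation g ∈ W is the orthogonal projection of f onto W. Writing g = a_0 + a_1 x + a_2 x^2, the coefficients solve the normal equations G · a = b where
  G_{ij} = <φ_i, φ_j> and b_i = <f, φ_i>, with φ_0 = 1, φ_1 = x, φ_2 = x^2.
G =
  [2, 0, 2/3]
  [0, 2/3, 0]
  [2/3, 0, 2/5],
b = (-58/15, 2/3, -202/105).
Solving gives a_0 = -26/35, a_1 = 1, a_2 = -25/7, so
  g(x) = -25*x^2/7 + x - 26/35.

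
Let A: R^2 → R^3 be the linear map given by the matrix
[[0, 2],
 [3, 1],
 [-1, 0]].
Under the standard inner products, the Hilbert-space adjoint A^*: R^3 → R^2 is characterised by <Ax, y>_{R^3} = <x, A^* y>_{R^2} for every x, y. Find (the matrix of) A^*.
A^* = A^T =
[[0, 3, -1],
 [2, 1, 0]]

For real matrices with standard dot products, the defining identity <Ax, y> = <x, A^* y> gives (Ax)^T y = x^T (A^*) y, i.e. x^T A^T y = x^T (A^*) y. Since this holds for all x, y, we must have A^* = A^T. Therefore
A^* =
[[0, 3, -1],
 [2, 1, 0]].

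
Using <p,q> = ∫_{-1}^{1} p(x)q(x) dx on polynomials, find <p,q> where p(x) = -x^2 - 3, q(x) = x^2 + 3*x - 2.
<p,q> = 164/15

Expand the product: p(x)·q(x) = -x^4 - 3*x^3 - x^2 - 9*x + 6.
∫_{-1}^{1} of each monomial x^k gives [2/(k+1) if k even, 0 if k odd]. Integrating term-by-term (or equivalently evaluating the antiderivative F(x) = -x^5/5 - 3*x^4/4 - x^3/3 - 9*x^2/2 + 6*x at the endpoints):
  F(1) − F(−1) = 13/60 − (-643/60) = 164/15.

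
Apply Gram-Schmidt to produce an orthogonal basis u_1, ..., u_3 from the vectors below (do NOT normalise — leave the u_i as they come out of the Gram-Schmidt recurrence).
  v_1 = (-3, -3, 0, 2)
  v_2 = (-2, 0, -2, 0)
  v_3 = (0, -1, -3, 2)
Orthogonal basis:
  u_1 = (-3, -3, 0, 2)
  u_2 = (-13/11, 9/11, -2, -6/11)
  u_3 = (12/7, -4/7, -12/7, 12/7)

Apply the Gram-Schmidt recurrence
  u_1 = v_1
  u_i = v_i − Σ_{j<i} ((v_i · u_j) / (u_j · u_j)) · u_j.

Step by step this gives:
  u_1 = (-3, -3, 0, 2)
  u_2 = (-13/11, 9/11, -2, -6/11)
  u_3 = (12/7, -4/7, -12/7, 12/7)

Orthogonality check:
  u_2 · u_1 = 0 (should be 0)
  u_3 · u_1 = 0 (should be 0)
  u_3 · u_2 = 0 (should be 0)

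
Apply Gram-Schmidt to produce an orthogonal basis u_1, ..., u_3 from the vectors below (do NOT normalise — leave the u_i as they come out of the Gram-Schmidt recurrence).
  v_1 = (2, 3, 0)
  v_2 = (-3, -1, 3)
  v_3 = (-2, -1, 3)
Orthogonal basis:
  u_1 = (2, 3, 0)
  u_2 = (-21/13, 14/13, 3)
  u_3 = (81/166, -27/83, 63/166)

Apply the Gram-Schmidt recurrence
  u_1 = v_1
  u_i = v_i − Σ_{j<i} ((v_i · u_j) / (u_j · u_j)) · u_j.

Step by step this gives:
  u_1 = (2, 3, 0)
  u_2 = (-21/13, 14/13, 3)
  u_3 = (81/166, -27/83, 63/166)

Orthogonality check:
  u_2 · u_1 = 0 (should be 0)
  u_3 · u_1 = 0 (should be 0)
  u_3 · u_2 = 0 (should be 0)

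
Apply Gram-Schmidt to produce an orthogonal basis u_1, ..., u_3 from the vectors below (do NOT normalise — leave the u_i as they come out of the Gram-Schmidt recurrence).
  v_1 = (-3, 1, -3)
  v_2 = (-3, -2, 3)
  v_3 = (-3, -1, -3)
Orthogonal basis:
  u_1 = (-3, 1, -3)
  u_2 = (-63/19, -36/19, 51/19)
  u_3 = (6/23, -36/23, -18/23)

Apply the Gram-Schmidt recurrence
  u_1 = v_1
  u_i = v_i − Σ_{j<i} ((v_i · u_j) / (u_j · u_j)) · u_j.

Step by step this gives:
  u_1 = (-3, 1, -3)
  u_2 = (-63/19, -36/19, 51/19)
  u_3 = (6/23, -36/23, -18/23)

Orthogonality check:
  u_2 · u_1 = 0 (should be 0)
  u_3 · u_1 = 0 (should be 0)
  u_3 · u_2 = 0 (should be 0)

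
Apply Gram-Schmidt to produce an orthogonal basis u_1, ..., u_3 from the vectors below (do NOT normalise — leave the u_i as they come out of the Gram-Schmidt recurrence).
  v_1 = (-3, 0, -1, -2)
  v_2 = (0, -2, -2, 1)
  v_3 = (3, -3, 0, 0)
Orthogonal basis:
  u_1 = (-3, 0, -1, -2)
  u_2 = (0, -2, -2, 1)
  u_3 = (15/14, -5/3, 29/42, -41/21)

Apply the Gram-Schmidt recurrence
  u_1 = v_1
  u_i = v_i − Σ_{j<i} ((v_i · u_j) / (u_j · u_j)) · u_j.

Step by step this gives:
  u_1 = (-3, 0, -1, -2)
  u_2 = (0, -2, -2, 1)
  u_3 = (15/14, -5/3, 29/42, -41/21)

Orthogonality check:
  u_2 · u_1 = 0 (should be 0)
  u_3 · u_1 = 0 (should be 0)
  u_3 · u_2 = 0 (should be 0)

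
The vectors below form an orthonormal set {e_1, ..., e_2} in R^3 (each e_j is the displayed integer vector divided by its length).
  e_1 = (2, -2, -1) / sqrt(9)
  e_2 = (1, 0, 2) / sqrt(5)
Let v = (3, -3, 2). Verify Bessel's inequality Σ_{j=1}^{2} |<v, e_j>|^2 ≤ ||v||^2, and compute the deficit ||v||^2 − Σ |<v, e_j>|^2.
Σ |<v, e_j>|^2 = 941/45; ||v||^2 = 22; deficit = 49/45

Write each e_j = u_j / sqrt(<u_j, u_j>) where u_j is the displayed integer vector. Then <v, e_j> = <v, u_j> / sqrt(<u_j, u_j>), so |<v, e_j>|^2 = <v, u_j>^2 / <u_j, u_j>.
Coefficients: <v, e_1> = 10/sqrt(9), <v, e_2> = 7/sqrt(5).
Square and sum: Σ |<v, e_j>|^2 = 941/45.
Compute ||v||^2 = v·v = 22.
Deficit = 22 − 941/45 = 49/45 ≥ 0, confirming Bessel's inequality. (The deficit equals ||v − Σ <v,e_j> e_j||^2, the squared distance from v to span{e_j}.)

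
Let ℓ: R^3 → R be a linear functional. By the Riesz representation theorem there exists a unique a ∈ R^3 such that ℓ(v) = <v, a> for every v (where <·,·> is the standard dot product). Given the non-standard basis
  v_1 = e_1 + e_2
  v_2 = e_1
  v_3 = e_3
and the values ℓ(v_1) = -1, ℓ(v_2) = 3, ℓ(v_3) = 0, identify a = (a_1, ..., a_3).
a = (3, -4, 0)

Write a = (a_1, ..., a_3) in the standard basis. For each basis vector v_i, ℓ(v_i) = <v_i, a> is a linear equation in the a_j's. Collect the n equations into a matrix system V a = ℓ, where row i of V is v_i (expressed in the standard basis). Since V is invertible (lower-triangular with 1s on the diagonal, up to permutation), solve by back-substitution:
  V =
[[1, 1, 0],
 [1, 0, 0],
 [0, 0, 1]]
  V a = (-1, 3, 0)
Solving gives a = (3, -4, 0).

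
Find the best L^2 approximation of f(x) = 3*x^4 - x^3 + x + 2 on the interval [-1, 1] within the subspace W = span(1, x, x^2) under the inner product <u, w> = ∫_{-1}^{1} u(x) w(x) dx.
g(x) = 18*x^2/7 + 2*x/5 + 61/35

The best approximation g ∈ W is the orthogonal projection of f onto W. Writing g = a_0 + a_1 x + a_2 x^2, the coefficients solve the normal equations G · a = b where
  G_{ij} = <φ_i, φ_j> and b_i = <f, φ_i>, with φ_0 = 1, φ_1 = x, φ_2 = x^2.
G =
  [2, 0, 2/3]
  [0, 2/3, 0]
  [2/3, 0, 2/5],
b = (26/5, 4/15, 46/21).
Solving gives a_0 = 61/35, a_1 = 2/5, a_2 = 18/7, so
  g(x) = 18*x^2/7 + 2*x/5 + 61/35.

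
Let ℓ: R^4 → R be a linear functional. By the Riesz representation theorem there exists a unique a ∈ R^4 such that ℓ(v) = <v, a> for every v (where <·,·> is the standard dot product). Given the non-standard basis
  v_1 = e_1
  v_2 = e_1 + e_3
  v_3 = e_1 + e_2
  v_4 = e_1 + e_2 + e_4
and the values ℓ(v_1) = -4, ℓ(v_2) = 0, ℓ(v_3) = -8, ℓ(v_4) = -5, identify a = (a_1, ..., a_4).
a = (-4, -4, 4, 3)

Write a = (a_1, ..., a_4) in the standard basis. For each basis vector v_i, ℓ(v_i) = <v_i, a> is a linear equation in the a_j's. Collect the n equations into a matrix system V a = ℓ, where row i of V is v_i (expressed in the standard basis). Since V is invertible (lower-triangular with 1s on the diagonal, up to permutation), solve by back-substitution:
  V =
[[1, 0, 0, 0],
 [1, 0, 1, 0],
 [1, 1, 0, 0],
 [1, 1, 0, 1]]
  V a = (-4, 0, -8, -5)
Solving gives a = (-4, -4, 4, 3).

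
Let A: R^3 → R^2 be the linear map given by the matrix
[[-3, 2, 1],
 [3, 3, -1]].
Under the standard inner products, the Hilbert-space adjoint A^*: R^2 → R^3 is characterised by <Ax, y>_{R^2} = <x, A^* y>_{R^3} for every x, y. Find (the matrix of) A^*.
A^* = A^T =
[[-3, 3],
 [2, 3],
 [1, -1]]

For real matrices with standard dot products, the defining identity <Ax, y> = <x, A^* y> gives (Ax)^T y = x^T (A^*) y, i.e. x^T A^T y = x^T (A^*) y. Since this holds for all x, y, we must have A^* = A^T. Therefore
A^* =
[[-3, 3],
 [2, 3],
 [1, -1]].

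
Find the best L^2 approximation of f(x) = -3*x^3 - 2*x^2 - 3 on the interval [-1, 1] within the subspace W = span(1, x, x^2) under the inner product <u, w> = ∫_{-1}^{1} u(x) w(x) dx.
g(x) = -2*x^2 - 9*x/5 - 3

The best approximation g ∈ W is the orthogonal projection of f onto W. Writing g = a_0 + a_1 x + a_2 x^2, the coefficients solve the normal equations G · a = b where
  G_{ij} = <φ_i, φ_j> and b_i = <f, φ_i>, with φ_0 = 1, φ_1 = x, φ_2 = x^2.
G =
  [2, 0, 2/3]
  [0, 2/3, 0]
  [2/3, 0, 2/5],
b = (-22/3, -6/5, -14/5).
Solving gives a_0 = -3, a_1 = -9/5, a_2 = -2, so
  g(x) = -2*x^2 - 9*x/5 - 3.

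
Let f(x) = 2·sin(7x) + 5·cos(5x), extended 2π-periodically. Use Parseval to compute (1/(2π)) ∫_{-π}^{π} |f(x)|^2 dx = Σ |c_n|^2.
Σ |c_n|^2 = 29/2

Expand |f|^2 and use orthogonality of {sin(nx), cos(mx)} on [-π, π]:
  ∫_{-π}^{π} sin(nx)^2 dx = π, ∫ cos(mx)^2 dx = π, and cross terms integrate to 0.
So ∫_{-π}^{π} f(x)^2 dx = 2^2 · π + 5^2 · π = (4 + 25)π.
Divide by 2π: (4 + 25)/2 = 29/2.
By Parseval, this equals Σ |c_n|^2.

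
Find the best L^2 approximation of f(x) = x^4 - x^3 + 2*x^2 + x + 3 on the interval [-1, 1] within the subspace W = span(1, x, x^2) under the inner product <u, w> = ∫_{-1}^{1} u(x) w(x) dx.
g(x) = 20*x^2/7 + 2*x/5 + 102/35

The best approximation g ∈ W is the orthogonal projection of f onto W. Writing g = a_0 + a_1 x + a_2 x^2, the coefficients solve the normal equations G · a = b where
  G_{ij} = <φ_i, φ_j> and b_i = <f, φ_i>, with φ_0 = 1, φ_1 = x, φ_2 = x^2.
G =
  [2, 0, 2/3]
  [0, 2/3, 0]
  [2/3, 0, 2/5],
b = (116/15, 4/15, 108/35).
Solving gives a_0 = 102/35, a_1 = 2/5, a_2 = 20/7, so
  g(x) = 20*x^2/7 + 2*x/5 + 102/35.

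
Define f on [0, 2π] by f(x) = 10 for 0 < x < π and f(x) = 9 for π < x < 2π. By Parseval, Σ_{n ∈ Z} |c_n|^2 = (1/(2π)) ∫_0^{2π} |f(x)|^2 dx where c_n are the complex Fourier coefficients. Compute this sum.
Σ |c_n|^2 = 181/2

Parseval equates the L^2 energy of f (normalised by 1/(2π)) with the ℓ^2 sum of its Fourier coefficients: (1/(2π)) ∫_0^{2π} |f|^2 = Σ |c_n|^2.
Compute the left side: (1/(2π)) [∫_0^π 10^2 dx + ∫_π^{2π} 9^2 dx] = (1/(2π)) · (100π + 81π) = (100 + 81)/2 = 181/2.
So Σ_{n ∈ Z} |c_n|^2 = 181/2.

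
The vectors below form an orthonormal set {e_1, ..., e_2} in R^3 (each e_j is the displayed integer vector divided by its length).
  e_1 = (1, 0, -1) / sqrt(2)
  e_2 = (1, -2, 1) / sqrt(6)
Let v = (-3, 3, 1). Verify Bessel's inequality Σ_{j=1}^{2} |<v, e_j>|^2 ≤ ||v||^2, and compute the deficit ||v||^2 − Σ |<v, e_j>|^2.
Σ |<v, e_j>|^2 = 56/3; ||v||^2 = 19; deficit = 1/3

Write each e_j = u_j / sqrt(<u_j, u_j>) where u_j is the displayed integer vector. Then <v, e_j> = <v, u_j> / sqrt(<u_j, u_j>), so |<v, e_j>|^2 = <v, u_j>^2 / <u_j, u_j>.
Coefficients: <v, e_1> = -4/sqrt(2), <v, e_2> = -8/sqrt(6).
Square and sum: Σ |<v, e_j>|^2 = 56/3.
Compute ||v||^2 = v·v = 19.
Deficit = 19 − 56/3 = 1/3 ≥ 0, confirming Bessel's inequality. (The deficit equals ||v − Σ <v,e_j> e_j||^2, the squared distance from v to span{e_j}.)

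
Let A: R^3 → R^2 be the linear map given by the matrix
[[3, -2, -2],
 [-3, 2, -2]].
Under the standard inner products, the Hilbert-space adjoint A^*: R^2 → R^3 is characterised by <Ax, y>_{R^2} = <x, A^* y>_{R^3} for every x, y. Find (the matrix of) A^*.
A^* = A^T =
[[3, -3],
 [-2, 2],
 [-2, -2]]

For real matrices with standard dot products, the defining identity <Ax, y> = <x, A^* y> gives (Ax)^T y = x^T (A^*) y, i.e. x^T A^T y = x^T (A^*) y. Since this holds for all x, y, we must have A^* = A^T. Therefore
A^* =
[[3, -3],
 [-2, 2],
 [-2, -2]].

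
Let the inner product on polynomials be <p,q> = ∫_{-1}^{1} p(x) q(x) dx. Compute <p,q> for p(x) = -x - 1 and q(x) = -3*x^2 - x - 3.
<p,q> = 26/3

Expand the product: p(x)·q(x) = 3*x^3 + 4*x^2 + 4*x + 3.
∫_{-1}^{1} of each monomial x^k gives [2/(k+1) if k even, 0 if k odd]. Integrating term-by-term (or equivalently evaluating the antiderivative F(x) = 3*x^4/4 + 4*x^3/3 + 2*x^2 + 3*x at the endpoints):
  F(1) − F(−1) = 85/12 − (-19/12) = 26/3.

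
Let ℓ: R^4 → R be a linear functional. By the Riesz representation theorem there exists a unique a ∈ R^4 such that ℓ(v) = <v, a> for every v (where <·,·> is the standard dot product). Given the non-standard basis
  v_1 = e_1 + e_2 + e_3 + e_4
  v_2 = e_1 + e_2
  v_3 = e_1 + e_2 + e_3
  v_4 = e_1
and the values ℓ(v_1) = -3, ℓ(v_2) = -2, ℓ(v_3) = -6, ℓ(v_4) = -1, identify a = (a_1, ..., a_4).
a = (-1, -1, -4, 3)

Write a = (a_1, ..., a_4) in the standard basis. For each basis vector v_i, ℓ(v_i) = <v_i, a> is a linear equation in the a_j's. Collect the n equations into a matrix system V a = ℓ, where row i of V is v_i (expressed in the standard basis). Since V is invertible (lower-triangular with 1s on the diagonal, up to permutation), solve by back-substitution:
  V =
[[1, 1, 1, 1],
 [1, 1, 0, 0],
 [1, 1, 1, 0],
 [1, 0, 0, 0]]
  V a = (-3, -2, -6, -1)
Solving gives a = (-1, -1, -4, 3).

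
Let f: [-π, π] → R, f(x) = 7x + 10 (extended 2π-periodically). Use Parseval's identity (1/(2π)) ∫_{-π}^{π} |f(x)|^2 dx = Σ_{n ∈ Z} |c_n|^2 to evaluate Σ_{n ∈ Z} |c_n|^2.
Σ |c_n|^2 = 49π^2/3 + 100

Expand and integrate term by term over [-π, π]:
  ∫ (7x)^2 dx = 49·(2π^3/3); ∫ 2·7·(10)·x dx = 0 (odd integrand); ∫ 10^2 dx = 100·2π.
So (1/(2π)) ∫_{-π}^{π} (7x + 10)^2 dx = 49π^2/3 + 100 = 49π^2/3 + 100.
Parseval ⇒ Σ |c_n|^2 = 49π^2/3 + 100.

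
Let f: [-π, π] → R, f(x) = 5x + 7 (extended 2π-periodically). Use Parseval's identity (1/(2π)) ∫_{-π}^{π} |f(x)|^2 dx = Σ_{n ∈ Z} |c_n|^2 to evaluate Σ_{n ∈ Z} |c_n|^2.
Σ |c_n|^2 = 25π^2/3 + 49

Expand and integrate term by term over [-π, π]:
  ∫ (5x)^2 dx = 25·(2π^3/3); ∫ 2·5·(7)·x dx = 0 (odd integrand); ∫ 7^2 dx = 49·2π.
So (1/(2π)) ∫_{-π}^{π} (5x + 7)^2 dx = 25π^2/3 + 49 = 25π^2/3 + 49.
Parseval ⇒ Σ |c_n|^2 = 25π^2/3 + 49.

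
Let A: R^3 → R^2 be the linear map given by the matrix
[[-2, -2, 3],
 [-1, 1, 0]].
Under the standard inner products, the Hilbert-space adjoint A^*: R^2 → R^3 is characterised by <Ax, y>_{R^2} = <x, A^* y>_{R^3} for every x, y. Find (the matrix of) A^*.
A^* = A^T =
[[-2, -1],
 [-2, 1],
 [3, 0]]

For real matrices with standard dot products, the defining identity <Ax, y> = <x, A^* y> gives (Ax)^T y = x^T (A^*) y, i.e. x^T A^T y = x^T (A^*) y. Since this holds for all x, y, we must have A^* = A^T. Therefore
A^* =
[[-2, -1],
 [-2, 1],
 [3, 0]].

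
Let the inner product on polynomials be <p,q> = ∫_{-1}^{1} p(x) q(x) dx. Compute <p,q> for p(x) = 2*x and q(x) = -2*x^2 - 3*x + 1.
<p,q> = -4

Expand the product: p(x)·q(x) = -4*x^3 - 6*x^2 + 2*x.
∫_{-1}^{1} of each monomial x^k gives [2/(k+1) if k even, 0 if k odd]. Integrating term-by-term (or equivalently evaluating the antiderivative F(x) = -x^4 - 2*x^3 + x^2 at the endpoints):
  F(1) − F(−1) = -2 − (2) = -4.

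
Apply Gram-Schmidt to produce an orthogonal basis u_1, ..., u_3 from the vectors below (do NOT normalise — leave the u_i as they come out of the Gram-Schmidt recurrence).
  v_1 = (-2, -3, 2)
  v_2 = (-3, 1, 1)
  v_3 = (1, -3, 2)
Orthogonal basis:
  u_1 = (-2, -3, 2)
  u_2 = (-41/17, 32/17, 7/17)
  u_3 = (25/54, 10/27, 55/54)

Apply the Gram-Schmidt recurrence
  u_1 = v_1
  u_i = v_i − Σ_{j<i} ((v_i · u_j) / (u_j · u_j)) · u_j.

Step by step this gives:
  u_1 = (-2, -3, 2)
  u_2 = (-41/17, 32/17, 7/17)
  u_3 = (25/54, 10/27, 55/54)

Orthogonality check:
  u_2 · u_1 = 0 (should be 0)
  u_3 · u_1 = 0 (should be 0)
  u_3 · u_2 = 0 (should be 0)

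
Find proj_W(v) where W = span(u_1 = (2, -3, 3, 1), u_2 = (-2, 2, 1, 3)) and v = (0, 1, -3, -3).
proj_W(v) = (-20/199, 175/199, -610/199, -590/199)

Set up U = [u_1 | ... | u_2] ∈ R^(4×2). The projector onto W = col(U) is P = U (U^T U)^(-1) U^T.
Compute U^T U =
  [23, -4]
  [-4, 18],
and U^T v = (-15, -10).
Solve U^T U · c = U^T v for the coefficients: c = (-155/199, -145/199). The projection is proj_W(v) = U c.
Check: (v - proj_W(v)) · u_1 = 0  (should be 0).
Check: (v - proj_W(v)) · u_2 = 0  (should be 0).
Result: proj_W(v) = (-20/199, 175/199, -610/199, -590/199).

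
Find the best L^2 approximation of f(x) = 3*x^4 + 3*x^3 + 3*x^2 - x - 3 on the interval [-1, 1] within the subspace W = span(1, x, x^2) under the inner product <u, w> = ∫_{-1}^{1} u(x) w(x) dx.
g(x) = 39*x^2/7 + 4*x/5 - 114/35

The best approximation g ∈ W is the orthogonal projection of f onto W. Writing g = a_0 + a_1 x + a_2 x^2, the coefficients solve the normal equations G · a = b where
  G_{ij} = <φ_i, φ_j> and b_i = <f, φ_i>, with φ_0 = 1, φ_1 = x, φ_2 = x^2.
G =
  [2, 0, 2/3]
  [0, 2/3, 0]
  [2/3, 0, 2/5],
b = (-14/5, 8/15, 2/35).
Solving gives a_0 = -114/35, a_1 = 4/5, a_2 = 39/7, so
  g(x) = 39*x^2/7 + 4*x/5 - 114/35.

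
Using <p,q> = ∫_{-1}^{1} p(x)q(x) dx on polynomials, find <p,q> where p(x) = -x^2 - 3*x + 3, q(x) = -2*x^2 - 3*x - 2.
<p,q> = -118/15

Expand the product: p(x)·q(x) = 2*x^4 + 9*x^3 + 5*x^2 - 3*x - 6.
∫_{-1}^{1} of each monomial x^k gives [2/(k+1) if k even, 0 if k odd]. Integrating term-by-term (or equivalently evaluating the antiderivative F(x) = 2*x^5/5 + 9*x^4/4 + 5*x^3/3 - 3*x^2/2 - 6*x at the endpoints):
  F(1) − F(−1) = -191/60 − (281/60) = -118/15.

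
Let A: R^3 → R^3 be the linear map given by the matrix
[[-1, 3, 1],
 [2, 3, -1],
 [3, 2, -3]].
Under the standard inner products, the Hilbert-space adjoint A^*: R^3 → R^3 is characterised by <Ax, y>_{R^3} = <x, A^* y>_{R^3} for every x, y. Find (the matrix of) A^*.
A^* = A^T =
[[-1, 2, 3],
 [3, 3, 2],
 [1, -1, -3]]

For real matrices with standard dot products, the defining identity <Ax, y> = <x, A^* y> gives (Ax)^T y = x^T (A^*) y, i.e. x^T A^T y = x^T (A^*) y. Since this holds for all x, y, we must have A^* = A^T. Therefore
A^* =
[[-1, 2, 3],
 [3, 3, 2],
 [1, -1, -3]].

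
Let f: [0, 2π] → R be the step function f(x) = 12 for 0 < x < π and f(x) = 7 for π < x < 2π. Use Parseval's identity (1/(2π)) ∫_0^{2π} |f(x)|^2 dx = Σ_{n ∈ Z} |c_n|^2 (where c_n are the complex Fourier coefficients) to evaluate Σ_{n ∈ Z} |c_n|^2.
Σ |c_n|^2 = 193/2

Parseval equates the L^2 energy of f (normalised by 1/(2π)) with the ℓ^2 sum of its Fourier coefficients: (1/(2π)) ∫_0^{2π} |f|^2 = Σ |c_n|^2.
Compute the left side: (1/(2π)) [∫_0^π 12^2 dx + ∫_π^{2π} 7^2 dx] = (1/(2π)) · (144π + 49π) = (144 + 49)/2 = 193/2.
So Σ_{n ∈ Z} |c_n|^2 = 193/2.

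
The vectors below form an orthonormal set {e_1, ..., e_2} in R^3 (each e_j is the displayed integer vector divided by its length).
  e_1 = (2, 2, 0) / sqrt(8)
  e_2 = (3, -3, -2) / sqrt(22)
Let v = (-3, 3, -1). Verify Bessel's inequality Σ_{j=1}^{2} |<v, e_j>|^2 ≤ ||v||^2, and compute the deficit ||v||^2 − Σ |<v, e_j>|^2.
Σ |<v, e_j>|^2 = 128/11; ||v||^2 = 19; deficit = 81/11

Write each e_j = u_j / sqrt(<u_j, u_j>) where u_j is the displayed integer vector. Then <v, e_j> = <v, u_j> / sqrt(<u_j, u_j>), so |<v, e_j>|^2 = <v, u_j>^2 / <u_j, u_j>.
Coefficients: <v, e_1> = 0/sqrt(8), <v, e_2> = -16/sqrt(22).
Square and sum: Σ |<v, e_j>|^2 = 128/11.
Compute ||v||^2 = v·v = 19.
Deficit = 19 − 128/11 = 81/11 ≥ 0, confirming Bessel's inequality. (The deficit equals ||v − Σ <v,e_j> e_j||^2, the squared distance from v to span{e_j}.)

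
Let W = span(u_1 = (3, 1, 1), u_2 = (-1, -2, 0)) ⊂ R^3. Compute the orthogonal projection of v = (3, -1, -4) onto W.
proj_W(v) = (6/5, -1/10, 1/2)

Set up U = [u_1 | ... | u_2] ∈ R^(3×2). The projector onto W = col(U) is P = U (U^T U)^(-1) U^T.
Compute U^T U =
  [11, -5]
  [-5, 5],
and U^T v = (4, -1).
Solve U^T U · c = U^T v for the coefficients: c = (1/2, 3/10). The projection is proj_W(v) = U c.
Check: (v - proj_W(v)) · u_1 = 0  (should be 0).
Check: (v - proj_W(v)) · u_2 = 0  (should be 0).
Result: proj_W(v) = (6/5, -1/10, 1/2).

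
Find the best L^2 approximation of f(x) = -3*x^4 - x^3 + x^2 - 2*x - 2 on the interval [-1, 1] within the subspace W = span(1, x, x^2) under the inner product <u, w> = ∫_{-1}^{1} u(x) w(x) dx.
g(x) = -11*x^2/7 - 13*x/5 - 61/35

The best approximation g ∈ W is the orthogonal projection of f onto W. Writing g = a_0 + a_1 x + a_2 x^2, the coefficients solve the normal equations G · a = b where
  G_{ij} = <φ_i, φ_j> and b_i = <f, φ_i>, with φ_0 = 1, φ_1 = x, φ_2 = x^2.
G =
  [2, 0, 2/3]
  [0, 2/3, 0]
  [2/3, 0, 2/5],
b = (-68/15, -26/15, -188/105).
Solving gives a_0 = -61/35, a_1 = -13/5, a_2 = -11/7, so
  g(x) = -11*x^2/7 - 13*x/5 - 61/35.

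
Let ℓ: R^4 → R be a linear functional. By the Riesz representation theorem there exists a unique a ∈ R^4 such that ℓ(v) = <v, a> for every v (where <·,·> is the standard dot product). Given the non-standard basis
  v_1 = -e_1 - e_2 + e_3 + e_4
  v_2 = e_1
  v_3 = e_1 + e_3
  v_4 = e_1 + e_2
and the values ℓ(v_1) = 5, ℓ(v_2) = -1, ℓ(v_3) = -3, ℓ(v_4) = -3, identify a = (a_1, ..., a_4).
a = (-1, -2, -2, 4)

Write a = (a_1, ..., a_4) in the standard basis. For each basis vector v_i, ℓ(v_i) = <v_i, a> is a linear equation in the a_j's. Collect the n equations into a matrix system V a = ℓ, where row i of V is v_i (expressed in the standard basis). Since V is invertible (lower-triangular with 1s on the diagonal, up to permutation), solve by back-substitution:
  V =
[[-1, -1, 1, 1],
 [1, 0, 0, 0],
 [1, 0, 1, 0],
 [1, 1, 0, 0]]
  V a = (5, -1, -3, -3)
Solving gives a = (-1, -2, -2, 4).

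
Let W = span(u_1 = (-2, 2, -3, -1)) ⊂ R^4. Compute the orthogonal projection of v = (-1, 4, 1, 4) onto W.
proj_W(v) = (-1/3, 1/3, -1/2, -1/6)

Set up U = [u_1 | ... | u_1] ∈ R^(4×1). The projector onto W = col(U) is P = U (U^T U)^(-1) U^T.
Compute U^T U =
  [18],
and U^T v = (3).
Solve U^T U · c = U^T v for the coefficients: c = (1/6). The projection is proj_W(v) = U c.
Check: (v - proj_W(v)) · u_1 = 0  (should be 0).
Result: proj_W(v) = (-1/3, 1/3, -1/2, -1/6).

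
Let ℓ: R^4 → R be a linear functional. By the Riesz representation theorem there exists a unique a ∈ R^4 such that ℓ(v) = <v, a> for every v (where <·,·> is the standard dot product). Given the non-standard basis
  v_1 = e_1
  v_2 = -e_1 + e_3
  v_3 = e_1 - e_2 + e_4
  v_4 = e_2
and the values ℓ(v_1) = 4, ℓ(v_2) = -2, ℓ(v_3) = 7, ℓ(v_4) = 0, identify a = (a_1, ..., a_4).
a = (4, 0, 2, 3)

Write a = (a_1, ..., a_4) in the standard basis. For each basis vector v_i, ℓ(v_i) = <v_i, a> is a linear equation in the a_j's. Collect the n equations into a matrix system V a = ℓ, where row i of V is v_i (expressed in the standard basis). Since V is invertible (lower-triangular with 1s on the diagonal, up to permutation), solve by back-substitution:
  V =
[[1, 0, 0, 0],
 [-1, 0, 1, 0],
 [1, -1, 0, 1],
 [0, 1, 0, 0]]
  V a = (4, -2, 7, 0)
Solving gives a = (4, 0, 2, 3).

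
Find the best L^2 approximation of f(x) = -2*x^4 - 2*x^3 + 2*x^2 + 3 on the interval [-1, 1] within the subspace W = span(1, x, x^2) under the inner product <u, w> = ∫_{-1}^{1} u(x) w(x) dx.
g(x) = 2*x^2/7 - 6*x/5 + 111/35

The best approximation g ∈ W is the orthogonal projection of f onto W. Writing g = a_0 + a_1 x + a_2 x^2, the coefficients solve the normal equations G · a = b where
  G_{ij} = <φ_i, φ_j> and b_i = <f, φ_i>, with φ_0 = 1, φ_1 = x, φ_2 = x^2.
G =
  [2, 0, 2/3]
  [0, 2/3, 0]
  [2/3, 0, 2/5],
b = (98/15, -4/5, 78/35).
Solving gives a_0 = 111/35, a_1 = -6/5, a_2 = 2/7, so
  g(x) = 2*x^2/7 - 6*x/5 + 111/35.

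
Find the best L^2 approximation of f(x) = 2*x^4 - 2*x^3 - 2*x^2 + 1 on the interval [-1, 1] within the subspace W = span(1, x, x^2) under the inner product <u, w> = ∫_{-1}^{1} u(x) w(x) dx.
g(x) = -2*x^2/7 - 6*x/5 + 29/35

The best approximation g ∈ W is the orthogonal projection of f onto W. Writing g = a_0 + a_1 x + a_2 x^2, the coefficients solve the normal equations G · a = b where
  G_{ij} = <φ_i, φ_j> and b_i = <f, φ_i>, with φ_0 = 1, φ_1 = x, φ_2 = x^2.
G =
  [2, 0, 2/3]
  [0, 2/3, 0]
  [2/3, 0, 2/5],
b = (22/15, -4/5, 46/105).
Solving gives a_0 = 29/35, a_1 = -6/5, a_2 = -2/7, so
  g(x) = -2*x^2/7 - 6*x/5 + 29/35.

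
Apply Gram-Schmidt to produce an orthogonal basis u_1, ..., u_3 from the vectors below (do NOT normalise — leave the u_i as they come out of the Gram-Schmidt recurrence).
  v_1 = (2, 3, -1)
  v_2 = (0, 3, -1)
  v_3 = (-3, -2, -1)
Orthogonal basis:
  u_1 = (2, 3, -1)
  u_2 = (-10/7, 6/7, -2/7)
  u_3 = (0, -1/2, -3/2)

Apply the Gram-Schmidt recurrence
  u_1 = v_1
  u_i = v_i − Σ_{j<i} ((v_i · u_j) / (u_j · u_j)) · u_j.

Step by step this gives:
  u_1 = (2, 3, -1)
  u_2 = (-10/7, 6/7, -2/7)
  u_3 = (0, -1/2, -3/2)

Orthogonality check:
  u_2 · u_1 = 0 (should be 0)
  u_3 · u_1 = 0 (should be 0)
  u_3 · u_2 = 0 (should be 0)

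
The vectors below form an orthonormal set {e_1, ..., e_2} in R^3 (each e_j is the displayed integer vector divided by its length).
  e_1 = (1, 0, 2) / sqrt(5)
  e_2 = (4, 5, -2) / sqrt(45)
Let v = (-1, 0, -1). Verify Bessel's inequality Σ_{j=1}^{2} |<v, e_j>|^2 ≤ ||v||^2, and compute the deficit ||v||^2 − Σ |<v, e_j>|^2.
Σ |<v, e_j>|^2 = 17/9; ||v||^2 = 2; deficit = 1/9

Write each e_j = u_j / sqrt(<u_j, u_j>) where u_j is the displayed integer vector. Then <v, e_j> = <v, u_j> / sqrt(<u_j, u_j>), so |<v, e_j>|^2 = <v, u_j>^2 / <u_j, u_j>.
Coefficients: <v, e_1> = -3/sqrt(5), <v, e_2> = -2/sqrt(45).
Square and sum: Σ |<v, e_j>|^2 = 17/9.
Compute ||v||^2 = v·v = 2.
Deficit = 2 − 17/9 = 1/9 ≥ 0, confirming Bessel's inequality. (The deficit equals ||v − Σ <v,e_j> e_j||^2, the squared distance from v to span{e_j}.)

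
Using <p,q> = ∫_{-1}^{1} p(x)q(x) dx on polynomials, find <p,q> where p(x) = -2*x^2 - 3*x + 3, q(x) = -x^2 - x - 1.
<p,q> = -58/15

Expand the product: p(x)·q(x) = 2*x^4 + 5*x^3 + 2*x^2 - 3.
∫_{-1}^{1} of each monomial x^k gives [2/(k+1) if k even, 0 if k odd]. Integrating term-by-term (or equivalently evaluating the antiderivative F(x) = 2*x^5/5 + 5*x^4/4 + 2*x^3/3 - 3*x at the endpoints):
  F(1) − F(−1) = -41/60 − (191/60) = -58/15.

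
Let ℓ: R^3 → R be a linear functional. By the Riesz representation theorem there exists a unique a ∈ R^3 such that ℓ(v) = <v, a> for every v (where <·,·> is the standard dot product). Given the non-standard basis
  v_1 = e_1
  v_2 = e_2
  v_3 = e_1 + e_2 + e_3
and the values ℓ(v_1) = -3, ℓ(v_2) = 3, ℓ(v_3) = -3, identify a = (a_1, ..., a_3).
a = (-3, 3, -3)

Write a = (a_1, ..., a_3) in the standard basis. For each basis vector v_i, ℓ(v_i) = <v_i, a> is a linear equation in the a_j's. Collect the n equations into a matrix system V a = ℓ, where row i of V is v_i (expressed in the standard basis). Since V is invertible (lower-triangular with 1s on the diagonal, up to permutation), solve by back-substitution:
  V =
[[1, 0, 0],
 [0, 1, 0],
 [1, 1, 1]]
  V a = (-3, 3, -3)
Solving gives a = (-3, 3, -3).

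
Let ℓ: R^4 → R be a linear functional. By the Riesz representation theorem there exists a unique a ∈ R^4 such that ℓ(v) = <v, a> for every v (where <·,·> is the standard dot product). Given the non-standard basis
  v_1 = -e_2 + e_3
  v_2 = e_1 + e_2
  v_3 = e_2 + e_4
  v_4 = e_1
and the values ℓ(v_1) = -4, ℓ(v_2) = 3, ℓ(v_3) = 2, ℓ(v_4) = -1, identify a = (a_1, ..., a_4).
a = (-1, 4, 0, -2)

Write a = (a_1, ..., a_4) in the standard basis. For each basis vector v_i, ℓ(v_i) = <v_i, a> is a linear equation in the a_j's. Collect the n equations into a matrix system V a = ℓ, where row i of V is v_i (expressed in the standard basis). Since V is invertible (lower-triangular with 1s on the diagonal, up to permutation), solve by back-substitution:
  V =
[[0, -1, 1, 0],
 [1, 1, 0, 0],
 [0, 1, 0, 1],
 [1, 0, 0, 0]]
  V a = (-4, 3, 2, -1)
Solving gives a = (-1, 4, 0, -2).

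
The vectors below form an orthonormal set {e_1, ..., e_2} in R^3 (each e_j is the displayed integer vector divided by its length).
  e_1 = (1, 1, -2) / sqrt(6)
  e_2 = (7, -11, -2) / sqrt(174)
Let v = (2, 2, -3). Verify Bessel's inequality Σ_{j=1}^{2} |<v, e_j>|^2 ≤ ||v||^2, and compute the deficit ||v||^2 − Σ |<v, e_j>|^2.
Σ |<v, e_j>|^2 = 484/29; ||v||^2 = 17; deficit = 9/29

Write each e_j = u_j / sqrt(<u_j, u_j>) where u_j is the displayed integer vector. Then <v, e_j> = <v, u_j> / sqrt(<u_j, u_j>), so |<v, e_j>|^2 = <v, u_j>^2 / <u_j, u_j>.
Coefficients: <v, e_1> = 10/sqrt(6), <v, e_2> = -2/sqrt(174).
Square and sum: Σ |<v, e_j>|^2 = 484/29.
Compute ||v||^2 = v·v = 17.
Deficit = 17 − 484/29 = 9/29 ≥ 0, confirming Bessel's inequality. (The deficit equals ||v − Σ <v,e_j> e_j||^2, the squared distance from v to span{e_j}.)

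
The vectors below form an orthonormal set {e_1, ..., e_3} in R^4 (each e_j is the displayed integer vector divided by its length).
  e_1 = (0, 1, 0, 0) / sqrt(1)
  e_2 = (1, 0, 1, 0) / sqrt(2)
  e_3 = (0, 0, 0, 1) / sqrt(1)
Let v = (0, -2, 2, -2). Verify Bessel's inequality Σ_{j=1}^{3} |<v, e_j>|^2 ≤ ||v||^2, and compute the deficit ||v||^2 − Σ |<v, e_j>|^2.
Σ |<v, e_j>|^2 = 10; ||v||^2 = 12; deficit = 2

Write each e_j = u_j / sqrt(<u_j, u_j>) where u_j is the displayed integer vector. Then <v, e_j> = <v, u_j> / sqrt(<u_j, u_j>), so |<v, e_j>|^2 = <v, u_j>^2 / <u_j, u_j>.
Coefficients: <v, e_1> = -2/sqrt(1), <v, e_2> = 2/sqrt(2), <v, e_3> = -2/sqrt(1).
Square and sum: Σ |<v, e_j>|^2 = 10.
Compute ||v||^2 = v·v = 12.
Deficit = 12 − 10 = 2 ≥ 0, confirming Bessel's inequality. (The deficit equals ||v − Σ <v,e_j> e_j||^2, the squared distance from v to span{e_j}.)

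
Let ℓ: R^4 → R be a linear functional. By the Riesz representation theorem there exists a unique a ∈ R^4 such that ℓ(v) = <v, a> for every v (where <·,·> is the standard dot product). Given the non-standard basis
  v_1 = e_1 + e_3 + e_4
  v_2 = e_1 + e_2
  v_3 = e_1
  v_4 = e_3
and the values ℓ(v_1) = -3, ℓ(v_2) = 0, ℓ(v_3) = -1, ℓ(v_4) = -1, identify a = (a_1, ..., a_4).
a = (-1, 1, -1, -1)

Write a = (a_1, ..., a_4) in the standard basis. For each basis vector v_i, ℓ(v_i) = <v_i, a> is a linear equation in the a_j's. Collect the n equations into a matrix system V a = ℓ, where row i of V is v_i (expressed in the standard basis). Since V is invertible (lower-triangular with 1s on the diagonal, up to permutation), solve by back-substitution:
  V =
[[1, 0, 1, 1],
 [1, 1, 0, 0],
 [1, 0, 0, 0],
 [0, 0, 1, 0]]
  V a = (-3, 0, -1, -1)
Solving gives a = (-1, 1, -1, -1).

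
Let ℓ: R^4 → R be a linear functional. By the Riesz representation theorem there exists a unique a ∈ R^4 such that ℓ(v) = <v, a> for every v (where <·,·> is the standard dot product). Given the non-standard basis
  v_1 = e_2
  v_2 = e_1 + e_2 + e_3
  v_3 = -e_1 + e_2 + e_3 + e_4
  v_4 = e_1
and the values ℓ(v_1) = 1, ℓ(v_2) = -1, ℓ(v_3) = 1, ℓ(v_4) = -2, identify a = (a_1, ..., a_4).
a = (-2, 1, 0, -2)

Write a = (a_1, ..., a_4) in the standard basis. For each basis vector v_i, ℓ(v_i) = <v_i, a> is a linear equation in the a_j's. Collect the n equations into a matrix system V a = ℓ, where row i of V is v_i (expressed in the standard basis). Since V is invertible (lower-triangular with 1s on the diagonal, up to permutation), solve by back-substitution:
  V =
[[0, 1, 0, 0],
 [1, 1, 1, 0],
 [-1, 1, 1, 1],
 [1, 0, 0, 0]]
  V a = (1, -1, 1, -2)
Solving gives a = (-2, 1, 0, -2).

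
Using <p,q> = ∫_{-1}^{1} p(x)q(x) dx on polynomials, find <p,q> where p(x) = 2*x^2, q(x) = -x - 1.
<p,q> = -4/3

Expand the product: p(x)·q(x) = -2*x^3 - 2*x^2.
∫_{-1}^{1} of each monomial x^k gives [2/(k+1) if k even, 0 if k odd]. Integrating term-by-term (or equivalently evaluating the antiderivative F(x) = -x^4/2 - 2*x^3/3 at the endpoints):
  F(1) − F(−1) = -7/6 − (1/6) = -4/3.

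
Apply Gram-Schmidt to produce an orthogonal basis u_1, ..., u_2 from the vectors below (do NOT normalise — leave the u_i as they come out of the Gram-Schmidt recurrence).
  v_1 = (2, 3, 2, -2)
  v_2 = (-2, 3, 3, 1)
Orthogonal basis:
  u_1 = (2, 3, 2, -2)
  u_2 = (-20/7, 12/7, 15/7, 13/7)

Apply the Gram-Schmidt recurrence
  u_1 = v_1
  u_i = v_i − Σ_{j<i} ((v_i · u_j) / (u_j · u_j)) · u_j.

Step by step this gives:
  u_1 = (2, 3, 2, -2)
  u_2 = (-20/7, 12/7, 15/7, 13/7)

Orthogonality check:
  u_2 · u_1 = 0 (should be 0)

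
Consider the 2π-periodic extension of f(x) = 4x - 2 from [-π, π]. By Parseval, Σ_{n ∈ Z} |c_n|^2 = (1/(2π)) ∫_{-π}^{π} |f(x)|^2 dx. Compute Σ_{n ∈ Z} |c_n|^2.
Σ |c_n|^2 = 16π^2/3 + 4

Expand and integrate term by term over [-π, π]:
  ∫ (4x)^2 dx = 16·(2π^3/3); ∫ 2·4·(-2)·x dx = 0 (odd integrand); ∫ (-2)^2 dx = 4·2π.
So (1/(2π)) ∫_{-π}^{π} (4x - 2)^2 dx = 16π^2/3 + 4 = 16π^2/3 + 4.
Parseval ⇒ Σ |c_n|^2 = 16π^2/3 + 4.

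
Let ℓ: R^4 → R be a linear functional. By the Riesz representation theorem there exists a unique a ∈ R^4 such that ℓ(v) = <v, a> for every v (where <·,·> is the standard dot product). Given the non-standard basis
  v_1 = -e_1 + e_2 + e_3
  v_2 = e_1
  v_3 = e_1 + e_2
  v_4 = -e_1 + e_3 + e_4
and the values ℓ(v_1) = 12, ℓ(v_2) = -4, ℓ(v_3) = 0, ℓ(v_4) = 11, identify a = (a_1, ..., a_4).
a = (-4, 4, 4, 3)

Write a = (a_1, ..., a_4) in the standard basis. For each basis vector v_i, ℓ(v_i) = <v_i, a> is a linear equation in the a_j's. Collect the n equations into a matrix system V a = ℓ, where row i of V is v_i (expressed in the standard basis). Since V is invertible (lower-triangular with 1s on the diagonal, up to permutation), solve by back-substitution:
  V =
[[-1, 1, 1, 0],
 [1, 0, 0, 0],
 [1, 1, 0, 0],
 [-1, 0, 1, 1]]
  V a = (12, -4, 0, 11)
Solving gives a = (-4, 4, 4, 3).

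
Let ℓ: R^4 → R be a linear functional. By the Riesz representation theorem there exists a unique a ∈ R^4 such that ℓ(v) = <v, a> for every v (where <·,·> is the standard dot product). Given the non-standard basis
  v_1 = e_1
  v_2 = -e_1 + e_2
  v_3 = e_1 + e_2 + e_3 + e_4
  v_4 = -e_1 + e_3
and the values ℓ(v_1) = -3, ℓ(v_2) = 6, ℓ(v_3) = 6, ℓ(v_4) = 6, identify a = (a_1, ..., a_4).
a = (-3, 3, 3, 3)

Write a = (a_1, ..., a_4) in the standard basis. For each basis vector v_i, ℓ(v_i) = <v_i, a> is a linear equation in the a_j's. Collect the n equations into a matrix system V a = ℓ, where row i of V is v_i (expressed in the standard basis). Since V is invertible (lower-triangular with 1s on the diagonal, up to permutation), solve by back-substitution:
  V =
[[1, 0, 0, 0],
 [-1, 1, 0, 0],
 [1, 1, 1, 1],
 [-1, 0, 1, 0]]
  V a = (-3, 6, 6, 6)
Solving gives a = (-3, 3, 3, 3).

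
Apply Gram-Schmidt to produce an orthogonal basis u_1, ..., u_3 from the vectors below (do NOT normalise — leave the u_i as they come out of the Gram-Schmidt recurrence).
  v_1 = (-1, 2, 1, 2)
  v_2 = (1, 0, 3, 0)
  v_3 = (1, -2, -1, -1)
Orthogonal basis:
  u_1 = (-1, 2, 1, 2)
  u_2 = (6/5, -2/5, 14/5, -2/5)
  u_3 = (1/4, -5/12, -1/12, 7/12)

Apply the Gram-Schmidt recurrence
  u_1 = v_1
  u_i = v_i − Σ_{j<i} ((v_i · u_j) / (u_j · u_j)) · u_j.

Step by step this gives:
  u_1 = (-1, 2, 1, 2)
  u_2 = (6/5, -2/5, 14/5, -2/5)
  u_3 = (1/4, -5/12, -1/12, 7/12)

Orthogonality check:
  u_2 · u_1 = 0 (should be 0)
  u_3 · u_1 = 0 (should be 0)
  u_3 · u_2 = 0 (should be 0)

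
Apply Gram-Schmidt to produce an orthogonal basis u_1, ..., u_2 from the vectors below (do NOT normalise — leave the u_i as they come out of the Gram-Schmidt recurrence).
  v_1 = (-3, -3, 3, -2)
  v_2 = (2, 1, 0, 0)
Orthogonal basis:
  u_1 = (-3, -3, 3, -2)
  u_2 = (35/31, 4/31, 27/31, -18/31)

Apply the Gram-Schmidt recurrence
  u_1 = v_1
  u_i = v_i − Σ_{j<i} ((v_i · u_j) / (u_j · u_j)) · u_j.

Step by step this gives:
  u_1 = (-3, -3, 3, -2)
  u_2 = (35/31, 4/31, 27/31, -18/31)

Orthogonality check:
  u_2 · u_1 = 0 (should be 0)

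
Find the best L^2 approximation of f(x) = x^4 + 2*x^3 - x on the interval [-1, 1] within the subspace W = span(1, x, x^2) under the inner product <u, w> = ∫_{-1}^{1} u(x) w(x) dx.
g(x) = 6*x^2/7 + x/5 - 3/35

The best approximation g ∈ W is the orthogonal projection of f onto W. Writing g = a_0 + a_1 x + a_2 x^2, the coefficients solve the normal equations G · a = b where
  G_{ij} = <φ_i, φ_j> and b_i = <f, φ_i>, with φ_0 = 1, φ_1 = x, φ_2 = x^2.
G =
  [2, 0, 2/3]
  [0, 2/3, 0]
  [2/3, 0, 2/5],
b = (2/5, 2/15, 2/7).
Solving gives a_0 = -3/35, a_1 = 1/5, a_2 = 6/7, so
  g(x) = 6*x^2/7 + x/5 - 3/35.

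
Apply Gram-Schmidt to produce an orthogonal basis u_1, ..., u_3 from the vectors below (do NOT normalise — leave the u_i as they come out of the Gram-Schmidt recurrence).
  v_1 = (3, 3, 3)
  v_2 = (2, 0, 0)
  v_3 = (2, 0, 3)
Orthogonal basis:
  u_1 = (3, 3, 3)
  u_2 = (4/3, -2/3, -2/3)
  u_3 = (0, -3/2, 3/2)

Apply the Gram-Schmidt recurrence
  u_1 = v_1
  u_i = v_i − Σ_{j<i} ((v_i · u_j) / (u_j · u_j)) · u_j.

Step by step this gives:
  u_1 = (3, 3, 3)
  u_2 = (4/3, -2/3, -2/3)
  u_3 = (0, -3/2, 3/2)

Orthogonality check:
  u_2 · u_1 = 0 (should be 0)
  u_3 · u_1 = 0 (should be 0)
  u_3 · u_2 = 0 (should be 0)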